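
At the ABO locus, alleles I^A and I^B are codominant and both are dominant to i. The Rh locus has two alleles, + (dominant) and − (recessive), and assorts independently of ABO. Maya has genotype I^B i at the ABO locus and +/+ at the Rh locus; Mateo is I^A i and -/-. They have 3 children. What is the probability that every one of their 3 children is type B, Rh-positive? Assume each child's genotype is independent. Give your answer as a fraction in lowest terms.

1/64

ABO cross I^B i × I^A i → 1/4 O, 1/4 A, 1/4 B, 1/4 AB.
Rh cross +/+ × -/- → 1 Rh+; so P(type B, Rh-positive) = 1/4 × 1 = 1/4 per child.
All 3 independent: (1/4)^3 = 1/64.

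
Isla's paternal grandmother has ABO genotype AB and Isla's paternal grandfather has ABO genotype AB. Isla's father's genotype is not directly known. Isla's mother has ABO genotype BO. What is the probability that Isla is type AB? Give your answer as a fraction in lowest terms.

1/4

Isla's father's ABO genotype from AB × AB: 1/4 AA, 1/2 AB, 1/4 BB.
Crossing each possibility with the mother BO and summing P(type AB): 1/4·1/2 + 1/2·1/4 + 1/4·0 = 1/4.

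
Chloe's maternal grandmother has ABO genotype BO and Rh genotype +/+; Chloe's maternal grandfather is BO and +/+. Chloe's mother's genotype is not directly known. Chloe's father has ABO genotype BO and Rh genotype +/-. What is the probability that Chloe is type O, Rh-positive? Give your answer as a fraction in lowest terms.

Chloe's mother's ABO genotype from BO × BO: 1/4 BB, 1/2 BO, 1/4 OO.
Crossing each possibility with the father BO and summing P(type O): 1/4·0 + 1/2·1/4 + 1/4·1/2 = 1/4.
Similarly for Rh via the mother's Rh distribution: P(Rh+) = 1.
Independent loci: 1/4 × 1 = 1/4.

1/4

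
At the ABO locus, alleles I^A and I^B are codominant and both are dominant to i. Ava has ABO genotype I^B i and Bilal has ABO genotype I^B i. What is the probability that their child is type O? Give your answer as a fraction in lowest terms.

1/4

ABO cross I^B i × I^B i → offspring phenotypes: 1/4 O, 3/4 B.
So P(type O) = 1/4.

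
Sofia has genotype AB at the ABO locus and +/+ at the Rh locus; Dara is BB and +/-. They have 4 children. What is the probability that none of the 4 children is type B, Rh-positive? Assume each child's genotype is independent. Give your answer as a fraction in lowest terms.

ABO cross AB × BB → 1/2 B, 1/2 AB.
Rh cross +/+ × +/- → 1 Rh+; so P(type B, Rh-positive) = 1/2 × 1 = 1/2 per child.
P(not type B, Rh-positive) = 1/2 for one child; (1/2)^4 = 1/16.

1/16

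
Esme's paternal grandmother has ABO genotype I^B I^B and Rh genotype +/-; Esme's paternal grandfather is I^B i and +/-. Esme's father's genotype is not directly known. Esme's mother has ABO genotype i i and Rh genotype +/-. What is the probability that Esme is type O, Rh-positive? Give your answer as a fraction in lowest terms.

Esme's father's ABO genotype from I^B I^B × I^B i: 1/2 I^B I^B, 1/2 I^B i.
Crossing each possibility with the mother i i and summing P(type O): 1/2·0 + 1/2·1/2 = 1/4.
Similarly for Rh via the father's Rh distribution: P(Rh+) = 3/4.
Independent loci: 1/4 × 3/4 = 3/16.

3/16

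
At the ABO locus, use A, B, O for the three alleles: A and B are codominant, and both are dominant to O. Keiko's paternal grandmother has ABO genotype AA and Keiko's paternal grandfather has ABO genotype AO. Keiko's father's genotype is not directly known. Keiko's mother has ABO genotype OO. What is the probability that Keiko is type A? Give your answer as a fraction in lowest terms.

3/4

Keiko's father's ABO genotype from AA × AO: 1/2 AA, 1/2 AO.
Crossing each possibility with the mother OO and summing P(type A): 1/2·1 + 1/2·1/2 = 3/4.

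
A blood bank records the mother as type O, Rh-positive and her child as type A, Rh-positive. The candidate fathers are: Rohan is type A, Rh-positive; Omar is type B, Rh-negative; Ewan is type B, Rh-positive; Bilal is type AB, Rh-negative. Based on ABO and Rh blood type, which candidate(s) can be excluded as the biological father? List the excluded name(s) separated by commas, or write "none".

Omar, Ewan

A candidate is excluded only if no genotype consistent with his phenotype could produce a type A, Rh-positive child with a type O, Rh-positive mother.
Omar (type B, Rh-): no genotype consistent with that phenotype can produce a type-A Rh+ child with a type-O mother.
Ewan (type B, Rh+): no genotype consistent with that phenotype can produce a type-A Rh+ child with a type-O mother.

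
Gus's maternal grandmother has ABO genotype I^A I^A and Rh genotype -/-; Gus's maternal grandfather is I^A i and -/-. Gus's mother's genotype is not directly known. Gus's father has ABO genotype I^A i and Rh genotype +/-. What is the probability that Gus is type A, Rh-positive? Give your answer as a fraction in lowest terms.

Gus's mother's ABO genotype from I^A I^A × I^A i: 1/2 I^A I^A, 1/2 I^A i.
Crossing each possibility with the father I^A i and summing P(type A): 1/2·1 + 1/2·3/4 = 7/8.
Similarly for Rh via the mother's Rh distribution: P(Rh+) = 1/2.
Independent loci: 7/8 × 1/2 = 7/16.

7/16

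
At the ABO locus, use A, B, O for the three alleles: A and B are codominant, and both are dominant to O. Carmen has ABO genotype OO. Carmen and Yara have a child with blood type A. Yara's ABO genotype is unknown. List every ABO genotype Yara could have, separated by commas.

AA, AB, AO

For each candidate genotype of Yara, check whether crossing it with OO can produce every observed child phenotype.
  AA → possible child types {A} ✓
  AB → possible child types {A, B} ✓
  AO → possible child types {O, A} ✓
  BB → possible child types {B} ✗
  BO → possible child types {O, B} ✗
  OO → possible child types {O} ✗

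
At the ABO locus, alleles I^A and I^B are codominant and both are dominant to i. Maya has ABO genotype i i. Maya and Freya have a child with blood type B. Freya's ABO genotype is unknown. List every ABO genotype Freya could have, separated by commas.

I^A I^B, I^B I^B, I^B i

For each candidate genotype of Freya, check whether crossing it with i i can produce every observed child phenotype.
  I^A I^A → possible child types {A} ✗
  I^A I^B → possible child types {A, B} ✓
  I^A i → possible child types {O, A} ✗
  I^B I^B → possible child types {B} ✓
  I^B i → possible child types {O, B} ✓
  i i → possible child types {O} ✗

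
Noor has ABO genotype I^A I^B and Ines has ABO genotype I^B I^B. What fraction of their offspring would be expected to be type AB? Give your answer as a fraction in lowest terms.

ABO cross I^A I^B × I^B I^B → offspring phenotypes: 1/2 B, 1/2 AB.
So P(type AB) = 1/2.

1/2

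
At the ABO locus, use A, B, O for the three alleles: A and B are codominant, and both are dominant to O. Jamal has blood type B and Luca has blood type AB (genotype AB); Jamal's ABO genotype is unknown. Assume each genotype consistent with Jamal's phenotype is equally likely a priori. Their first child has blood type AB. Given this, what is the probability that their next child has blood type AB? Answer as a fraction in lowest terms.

5/12

Possible genotypes: Jamal ∈ {BB, BO}; Luca ∈ {AB}.
Weight each parental genotype pair by prior × P(type-AB child):
  BB × AB: posterior weight 2/3; P(next child type AB) = 1/2.
  BO × AB: posterior weight 1/3; P(next child type AB) = 1/4.
Weighted sum = 5/12.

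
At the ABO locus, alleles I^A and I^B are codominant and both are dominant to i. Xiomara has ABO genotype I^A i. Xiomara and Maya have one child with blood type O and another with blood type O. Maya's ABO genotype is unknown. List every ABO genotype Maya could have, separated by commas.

I^A i, I^B i, i i

For each candidate genotype of Maya, check whether crossing it with I^A i can produce every observed child phenotype.
  I^A I^A → possible child types {A} ✗
  I^A I^B → possible child types {A, B, AB} ✗
  I^A i → possible child types {O, A} ✓
  I^B I^B → possible child types {B, AB} ✗
  I^B i → possible child types {O, A, B, AB} ✓
  i i → possible child types {O, A} ✓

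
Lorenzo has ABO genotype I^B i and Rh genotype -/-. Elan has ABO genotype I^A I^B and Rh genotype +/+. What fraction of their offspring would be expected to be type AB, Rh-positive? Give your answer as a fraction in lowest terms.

1/4

ABO cross I^B i × I^A I^B → offspring phenotypes: 1/4 A, 1/2 B, 1/4 AB.
Rh cross -/- × +/+ → 1 Rh+.
Independent loci: P(type AB, Rh-positive) = 1/4 × 1 = 1/4.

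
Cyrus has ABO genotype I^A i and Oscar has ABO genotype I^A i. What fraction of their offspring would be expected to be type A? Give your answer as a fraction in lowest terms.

ABO cross I^A i × I^A i → offspring phenotypes: 1/4 O, 3/4 A.
So P(type A) = 3/4.

3/4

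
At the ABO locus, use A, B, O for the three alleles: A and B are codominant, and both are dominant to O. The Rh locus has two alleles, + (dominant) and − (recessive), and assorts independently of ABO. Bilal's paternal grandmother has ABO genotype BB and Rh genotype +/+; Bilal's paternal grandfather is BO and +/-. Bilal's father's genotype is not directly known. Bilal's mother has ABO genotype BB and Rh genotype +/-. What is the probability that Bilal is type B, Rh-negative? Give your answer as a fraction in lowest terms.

1/8

Bilal's father's ABO genotype from BB × BO: 1/2 BB, 1/2 BO.
Crossing each possibility with the mother BB and summing P(type B): 1/2·1 + 1/2·1 = 1.
Similarly for Rh via the father's Rh distribution: P(Rh-) = 1/8.
Independent loci: 1 × 1/8 = 1/8.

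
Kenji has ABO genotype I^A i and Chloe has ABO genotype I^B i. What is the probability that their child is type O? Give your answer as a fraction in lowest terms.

1/4

ABO cross I^A i × I^B i → offspring phenotypes: 1/4 O, 1/4 A, 1/4 B, 1/4 AB.
So P(type O) = 1/4.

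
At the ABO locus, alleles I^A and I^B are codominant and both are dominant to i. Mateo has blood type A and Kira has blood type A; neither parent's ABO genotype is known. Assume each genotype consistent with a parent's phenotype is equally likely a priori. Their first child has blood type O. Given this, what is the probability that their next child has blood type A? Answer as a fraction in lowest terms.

3/4

Possible genotypes: Mateo ∈ {I^A I^A, I^A i}; Kira ∈ {I^A I^A, I^A i}.
Weight each parental genotype pair by prior × P(type-O child):
  I^A i × I^A i: posterior weight 1; P(next child type A) = 3/4.
Weighted sum = 3/4.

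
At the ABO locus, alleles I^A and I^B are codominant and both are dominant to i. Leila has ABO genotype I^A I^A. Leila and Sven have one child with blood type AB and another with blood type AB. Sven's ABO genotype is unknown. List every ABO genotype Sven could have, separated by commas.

I^A I^B, I^B I^B, I^B i

For each candidate genotype of Sven, check whether crossing it with I^A I^A can produce every observed child phenotype.
  I^A I^A → possible child types {A} ✗
  I^A I^B → possible child types {A, AB} ✓
  I^A i → possible child types {A} ✗
  I^B I^B → possible child types {AB} ✓
  I^B i → possible child types {A, AB} ✓
  i i → possible child types {A} ✗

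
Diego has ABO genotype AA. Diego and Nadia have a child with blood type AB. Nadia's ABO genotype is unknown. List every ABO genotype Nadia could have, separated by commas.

For each candidate genotype of Nadia, check whether crossing it with AA can produce every observed child phenotype.
  AA → possible child types {A} ✗
  AB → possible child types {A, AB} ✓
  AO → possible child types {A} ✗
  BB → possible child types {AB} ✓
  BO → possible child types {A, AB} ✓
  OO → possible child types {A} ✗

AB, BB, BO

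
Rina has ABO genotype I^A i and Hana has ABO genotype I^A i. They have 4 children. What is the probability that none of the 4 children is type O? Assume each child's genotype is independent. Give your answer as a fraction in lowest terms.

81/256

ABO cross I^A i × I^A i → 1/4 O, 3/4 A.
So P(type O) = 1/4 per child.
P(not type O) = 3/4 for one child; (3/4)^4 = 81/256.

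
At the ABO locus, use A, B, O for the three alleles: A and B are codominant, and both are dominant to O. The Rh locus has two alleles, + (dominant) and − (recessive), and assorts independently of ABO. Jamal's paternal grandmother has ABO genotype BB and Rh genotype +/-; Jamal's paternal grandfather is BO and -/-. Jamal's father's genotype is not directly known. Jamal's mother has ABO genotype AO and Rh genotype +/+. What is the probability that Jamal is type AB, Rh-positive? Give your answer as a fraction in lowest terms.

Jamal's father's ABO genotype from BB × BO: 1/2 BB, 1/2 BO.
Crossing each possibility with the mother AO and summing P(type AB): 1/2·1/2 + 1/2·1/4 = 3/8.
Similarly for Rh via the father's Rh distribution: P(Rh+) = 1.
Independent loci: 3/8 × 1 = 3/8.

3/8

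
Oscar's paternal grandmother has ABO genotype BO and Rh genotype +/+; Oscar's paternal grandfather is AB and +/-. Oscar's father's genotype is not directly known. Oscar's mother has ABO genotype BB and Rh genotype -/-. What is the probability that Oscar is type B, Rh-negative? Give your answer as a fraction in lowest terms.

3/16

Oscar's father's ABO genotype from BO × AB: 1/4 AB, 1/4 AO, 1/4 BB, 1/4 BO.
Crossing each possibility with the mother BB and summing P(type B): 1/4·1/2 + 1/4·1/2 + 1/4·1 + 1/4·1 = 3/4.
Similarly for Rh via the father's Rh distribution: P(Rh-) = 1/4.
Independent loci: 3/4 × 1/4 = 3/16.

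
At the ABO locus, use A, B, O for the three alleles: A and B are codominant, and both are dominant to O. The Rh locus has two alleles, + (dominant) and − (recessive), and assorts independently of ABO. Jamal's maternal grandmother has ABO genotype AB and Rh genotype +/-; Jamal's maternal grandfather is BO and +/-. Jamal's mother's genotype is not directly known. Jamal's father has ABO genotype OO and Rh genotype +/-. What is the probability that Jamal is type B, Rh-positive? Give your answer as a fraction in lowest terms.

Jamal's mother's ABO genotype from AB × BO: 1/4 AB, 1/4 AO, 1/4 BB, 1/4 BO.
Crossing each possibility with the father OO and summing P(type B): 1/4·1/2 + 1/4·0 + 1/4·1 + 1/4·1/2 = 1/2.
Similarly for Rh via the mother's Rh distribution: P(Rh+) = 3/4.
Independent loci: 1/2 × 3/4 = 3/8.

3/8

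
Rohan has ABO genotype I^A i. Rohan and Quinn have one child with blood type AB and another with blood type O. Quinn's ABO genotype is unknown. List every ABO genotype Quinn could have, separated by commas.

I^B i

For each candidate genotype of Quinn, check whether crossing it with I^A i can produce every observed child phenotype.
  I^A I^A → possible child types {A} ✗
  I^A I^B → possible child types {A, B, AB} ✗
  I^A i → possible child types {O, A} ✗
  I^B I^B → possible child types {B, AB} ✗
  I^B i → possible child types {O, A, B, AB} ✓
  i i → possible child types {O, A} ✗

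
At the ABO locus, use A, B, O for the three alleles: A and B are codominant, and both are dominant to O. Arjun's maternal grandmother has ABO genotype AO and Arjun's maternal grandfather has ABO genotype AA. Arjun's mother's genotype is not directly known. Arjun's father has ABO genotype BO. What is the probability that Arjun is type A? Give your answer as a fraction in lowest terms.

Arjun's mother's ABO genotype from AO × AA: 1/2 AA, 1/2 AO.
Crossing each possibility with the father BO and summing P(type A): 1/2·1/2 + 1/2·1/4 = 3/8.

3/8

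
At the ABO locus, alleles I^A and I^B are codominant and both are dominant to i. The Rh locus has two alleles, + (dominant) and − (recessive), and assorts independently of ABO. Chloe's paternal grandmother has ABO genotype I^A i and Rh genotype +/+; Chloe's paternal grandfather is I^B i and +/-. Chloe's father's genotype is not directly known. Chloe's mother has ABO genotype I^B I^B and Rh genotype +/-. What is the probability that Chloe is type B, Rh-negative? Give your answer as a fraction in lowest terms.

3/32

Chloe's father's ABO genotype from I^A i × I^B i: 1/4 I^A I^B, 1/4 I^A i, 1/4 I^B i, 1/4 i i.
Crossing each possibility with the mother I^B I^B and summing P(type B): 1/4·1/2 + 1/4·1/2 + 1/4·1 + 1/4·1 = 3/4.
Similarly for Rh via the father's Rh distribution: P(Rh-) = 1/8.
Independent loci: 3/4 × 1/8 = 3/32.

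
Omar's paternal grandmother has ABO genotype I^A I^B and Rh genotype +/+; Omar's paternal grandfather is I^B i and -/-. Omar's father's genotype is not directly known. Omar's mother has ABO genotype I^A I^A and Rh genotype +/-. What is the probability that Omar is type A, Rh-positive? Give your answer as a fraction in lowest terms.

Omar's father's ABO genotype from I^A I^B × I^B i: 1/4 I^A I^B, 1/4 I^A i, 1/4 I^B I^B, 1/4 I^B i.
Crossing each possibility with the mother I^A I^A and summing P(type A): 1/4·1/2 + 1/4·1 + 1/4·0 + 1/4·1/2 = 1/2.
Similarly for Rh via the father's Rh distribution: P(Rh+) = 3/4.
Independent loci: 1/2 × 3/4 = 3/8.

3/8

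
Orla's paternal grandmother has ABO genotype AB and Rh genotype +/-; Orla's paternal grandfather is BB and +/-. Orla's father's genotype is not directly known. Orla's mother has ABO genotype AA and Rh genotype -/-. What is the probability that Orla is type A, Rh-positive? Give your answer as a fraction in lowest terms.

1/8

Orla's father's ABO genotype from AB × BB: 1/2 AB, 1/2 BB.
Crossing each possibility with the mother AA and summing P(type A): 1/2·1/2 + 1/2·0 = 1/4.
Similarly for Rh via the father's Rh distribution: P(Rh+) = 1/2.
Independent loci: 1/4 × 1/2 = 1/8.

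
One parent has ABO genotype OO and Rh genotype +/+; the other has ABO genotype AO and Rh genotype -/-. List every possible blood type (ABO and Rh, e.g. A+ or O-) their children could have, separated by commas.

Gametes from OO × AO give offspring ABO genotypes AO, OO, i.e. phenotypes O, A.
Rh cross +/+ × -/- → phenotypes Rh+.
Combining independently: O+, A+.

O+, A+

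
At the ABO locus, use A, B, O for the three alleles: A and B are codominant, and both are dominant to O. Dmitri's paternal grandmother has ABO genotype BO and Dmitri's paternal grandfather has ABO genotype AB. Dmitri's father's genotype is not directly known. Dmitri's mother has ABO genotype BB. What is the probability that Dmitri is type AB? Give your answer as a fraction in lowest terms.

1/4

Dmitri's father's ABO genotype from BO × AB: 1/4 AB, 1/4 AO, 1/4 BB, 1/4 BO.
Crossing each possibility with the mother BB and summing P(type AB): 1/4·1/2 + 1/4·1/2 + 1/4·0 + 1/4·0 = 1/4.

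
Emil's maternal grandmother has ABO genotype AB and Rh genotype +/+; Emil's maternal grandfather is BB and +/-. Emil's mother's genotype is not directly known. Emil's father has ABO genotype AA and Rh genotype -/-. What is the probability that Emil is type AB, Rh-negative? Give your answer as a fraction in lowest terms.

3/16

Emil's mother's ABO genotype from AB × BB: 1/2 AB, 1/2 BB.
Crossing each possibility with the father AA and summing P(type AB): 1/2·1/2 + 1/2·1 = 3/4.
Similarly for Rh via the mother's Rh distribution: P(Rh-) = 1/4.
Independent loci: 3/4 × 1/4 = 3/16.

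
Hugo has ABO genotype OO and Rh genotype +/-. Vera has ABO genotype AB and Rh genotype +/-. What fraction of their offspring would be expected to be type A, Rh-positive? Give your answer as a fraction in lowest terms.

ABO cross OO × AB → offspring phenotypes: 1/2 A, 1/2 B.
Rh cross +/- × +/- → 3/4 Rh+, 1/4 Rh-.
Independent loci: P(type A, Rh-positive) = 1/2 × 3/4 = 3/8.

3/8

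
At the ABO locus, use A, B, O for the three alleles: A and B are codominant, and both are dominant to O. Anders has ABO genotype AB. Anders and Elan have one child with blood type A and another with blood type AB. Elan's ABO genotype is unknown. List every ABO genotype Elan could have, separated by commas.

For each candidate genotype of Elan, check whether crossing it with AB can produce every observed child phenotype.
  AA → possible child types {A, AB} ✓
  AB → possible child types {A, B, AB} ✓
  AO → possible child types {A, B, AB} ✓
  BB → possible child types {B, AB} ✗
  BO → possible child types {A, B, AB} ✓
  OO → possible child types {A, B} ✗

AA, AB, AO, BO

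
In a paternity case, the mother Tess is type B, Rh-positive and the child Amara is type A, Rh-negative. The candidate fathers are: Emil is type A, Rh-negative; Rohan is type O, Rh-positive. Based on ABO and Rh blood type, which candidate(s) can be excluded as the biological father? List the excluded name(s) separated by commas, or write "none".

Rohan

A candidate is excluded only if no genotype consistent with his phenotype could produce a type A, Rh-negative child with a type B, Rh-positive mother.
Rohan (type O, Rh+): no genotype consistent with that phenotype can produce a type-A Rh- child with a type-B mother.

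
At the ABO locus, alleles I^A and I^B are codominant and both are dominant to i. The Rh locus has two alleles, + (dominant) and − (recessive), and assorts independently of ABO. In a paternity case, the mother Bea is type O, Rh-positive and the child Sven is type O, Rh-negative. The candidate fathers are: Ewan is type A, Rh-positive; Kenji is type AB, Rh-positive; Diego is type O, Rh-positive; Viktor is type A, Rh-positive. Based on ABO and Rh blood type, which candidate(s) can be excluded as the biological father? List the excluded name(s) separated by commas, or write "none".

Kenji

A candidate is excluded only if no genotype consistent with his phenotype could produce a type O, Rh-negative child with a type O, Rh-positive mother.
Kenji (type AB, Rh+): no genotype consistent with that phenotype can produce a type-O Rh- child with a type-O mother.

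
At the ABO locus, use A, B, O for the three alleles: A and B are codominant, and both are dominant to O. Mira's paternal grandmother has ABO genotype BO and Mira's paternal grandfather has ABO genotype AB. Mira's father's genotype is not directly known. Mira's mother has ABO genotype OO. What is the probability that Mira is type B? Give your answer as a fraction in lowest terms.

Mira's father's ABO genotype from BO × AB: 1/4 AB, 1/4 AO, 1/4 BB, 1/4 BO.
Crossing each possibility with the mother OO and summing P(type B): 1/4·1/2 + 1/4·0 + 1/4·1 + 1/4·1/2 = 1/2.

1/2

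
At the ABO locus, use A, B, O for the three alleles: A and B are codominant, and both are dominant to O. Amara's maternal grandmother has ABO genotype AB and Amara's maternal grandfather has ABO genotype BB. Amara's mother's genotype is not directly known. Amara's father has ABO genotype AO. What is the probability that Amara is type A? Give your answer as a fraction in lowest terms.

1/4

Amara's mother's ABO genotype from AB × BB: 1/2 AB, 1/2 BB.
Crossing each possibility with the father AO and summing P(type A): 1/2·1/2 + 1/2·0 = 1/4.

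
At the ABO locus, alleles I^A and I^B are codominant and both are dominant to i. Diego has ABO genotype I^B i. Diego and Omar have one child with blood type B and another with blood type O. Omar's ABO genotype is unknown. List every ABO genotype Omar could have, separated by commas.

For each candidate genotype of Omar, check whether crossing it with I^B i can produce every observed child phenotype.
  I^A I^A → possible child types {A, AB} ✗
  I^A I^B → possible child types {A, B, AB} ✗
  I^A i → possible child types {O, A, B, AB} ✓
  I^B I^B → possible child types {B} ✗
  I^B i → possible child types {O, B} ✓
  i i → possible child types {O, B} ✓

I^A i, I^B i, i i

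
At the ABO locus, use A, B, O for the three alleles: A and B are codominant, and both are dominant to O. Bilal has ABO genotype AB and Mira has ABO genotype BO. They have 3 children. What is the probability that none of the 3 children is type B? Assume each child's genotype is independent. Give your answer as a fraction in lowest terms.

ABO cross AB × BO → 1/4 A, 1/2 B, 1/4 AB.
So P(type B) = 1/2 per child.
P(not type B) = 1/2 for one child; (1/2)^3 = 1/8.

1/8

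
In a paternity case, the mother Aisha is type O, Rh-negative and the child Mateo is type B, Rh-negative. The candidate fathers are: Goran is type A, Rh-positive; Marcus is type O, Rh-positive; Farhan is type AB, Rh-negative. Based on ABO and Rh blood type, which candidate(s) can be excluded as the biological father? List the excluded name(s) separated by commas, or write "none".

Goran, Marcus

A candidate is excluded only if no genotype consistent with his phenotype could produce a type B, Rh-negative child with a type O, Rh-negative mother.
Goran (type A, Rh+): no genotype consistent with that phenotype can produce a type-B Rh- child with a type-O mother.
Marcus (type O, Rh+): no genotype consistent with that phenotype can produce a type-B Rh- child with a type-O mother.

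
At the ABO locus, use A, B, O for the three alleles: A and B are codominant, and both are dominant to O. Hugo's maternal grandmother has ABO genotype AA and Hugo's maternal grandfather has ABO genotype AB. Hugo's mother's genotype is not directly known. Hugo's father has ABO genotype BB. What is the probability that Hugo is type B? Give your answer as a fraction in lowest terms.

1/4

Hugo's mother's ABO genotype from AA × AB: 1/2 AA, 1/2 AB.
Crossing each possibility with the father BB and summing P(type B): 1/2·0 + 1/2·1/2 = 1/4.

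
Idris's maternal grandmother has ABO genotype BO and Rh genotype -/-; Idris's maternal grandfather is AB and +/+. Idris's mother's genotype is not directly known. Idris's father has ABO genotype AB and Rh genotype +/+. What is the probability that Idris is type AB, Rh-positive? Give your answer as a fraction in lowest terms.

Idris's mother's ABO genotype from BO × AB: 1/4 AB, 1/4 AO, 1/4 BB, 1/4 BO.
Crossing each possibility with the father AB and summing P(type AB): 1/4·1/2 + 1/4·1/4 + 1/4·1/2 + 1/4·1/4 = 3/8.
Similarly for Rh via the mother's Rh distribution: P(Rh+) = 1.
Independent loci: 3/8 × 1 = 3/8.

3/8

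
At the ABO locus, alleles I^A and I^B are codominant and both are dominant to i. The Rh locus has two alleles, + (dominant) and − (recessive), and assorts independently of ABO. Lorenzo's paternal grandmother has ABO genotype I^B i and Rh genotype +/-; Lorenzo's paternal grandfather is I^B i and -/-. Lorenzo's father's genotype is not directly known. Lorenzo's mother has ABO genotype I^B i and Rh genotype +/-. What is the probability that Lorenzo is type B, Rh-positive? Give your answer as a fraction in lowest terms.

15/32

Lorenzo's father's ABO genotype from I^B i × I^B i: 1/4 I^B I^B, 1/2 I^B i, 1/4 i i.
Crossing each possibility with the mother I^B i and summing P(type B): 1/4·1 + 1/2·3/4 + 1/4·1/2 = 3/4.
Similarly for Rh via the father's Rh distribution: P(Rh+) = 5/8.
Independent loci: 3/4 × 5/8 = 15/32.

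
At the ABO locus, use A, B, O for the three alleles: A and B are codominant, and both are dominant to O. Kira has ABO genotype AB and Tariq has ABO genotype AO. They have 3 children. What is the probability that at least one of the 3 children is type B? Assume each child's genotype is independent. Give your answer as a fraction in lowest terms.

ABO cross AB × AO → 1/2 A, 1/4 B, 1/4 AB.
So P(type B) = 1/4 per child.
P(none) = (3/4)^3 = 27/64; P(at least one) = 1 − 27/64 = 37/64.

37/64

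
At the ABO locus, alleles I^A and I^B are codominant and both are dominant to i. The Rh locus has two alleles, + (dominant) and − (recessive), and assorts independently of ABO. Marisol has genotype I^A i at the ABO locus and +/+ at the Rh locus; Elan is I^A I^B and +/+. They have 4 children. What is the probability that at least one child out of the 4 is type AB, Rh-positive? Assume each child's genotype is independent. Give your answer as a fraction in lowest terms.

ABO cross I^A i × I^A I^B → 1/2 A, 1/4 B, 1/4 AB.
Rh cross +/+ × +/+ → 1 Rh+; so P(type AB, Rh-positive) = 1/4 × 1 = 1/4 per child.
P(none) = (3/4)^4 = 81/256; P(at least one) = 1 − 81/256 = 175/256.

175/256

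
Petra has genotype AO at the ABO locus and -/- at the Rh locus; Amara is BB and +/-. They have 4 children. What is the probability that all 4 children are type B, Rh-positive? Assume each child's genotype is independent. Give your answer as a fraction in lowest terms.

1/256

ABO cross AO × BB → 1/2 B, 1/2 AB.
Rh cross -/- × +/- → 1/2 Rh+, 1/2 Rh-; so P(type B, Rh-positive) = 1/2 × 1/2 = 1/4 per child.
All 4 independent: (1/4)^4 = 1/256.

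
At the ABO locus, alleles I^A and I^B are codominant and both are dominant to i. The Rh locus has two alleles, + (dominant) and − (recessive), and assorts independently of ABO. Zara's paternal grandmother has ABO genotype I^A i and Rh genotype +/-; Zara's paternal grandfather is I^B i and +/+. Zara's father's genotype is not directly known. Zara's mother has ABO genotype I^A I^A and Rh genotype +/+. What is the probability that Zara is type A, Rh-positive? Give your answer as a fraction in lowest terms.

Zara's father's ABO genotype from I^A i × I^B i: 1/4 I^A I^B, 1/4 I^A i, 1/4 I^B i, 1/4 i i.
Crossing each possibility with the mother I^A I^A and summing P(type A): 1/4·1/2 + 1/4·1 + 1/4·1/2 + 1/4·1 = 3/4.
Similarly for Rh via the father's Rh distribution: P(Rh+) = 1.
Independent loci: 3/4 × 1 = 3/4.

3/4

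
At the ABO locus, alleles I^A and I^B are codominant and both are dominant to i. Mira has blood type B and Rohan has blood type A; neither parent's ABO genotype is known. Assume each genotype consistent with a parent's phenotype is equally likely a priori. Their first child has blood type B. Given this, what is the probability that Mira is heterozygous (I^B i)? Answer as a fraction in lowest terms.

Possible genotypes: Mira ∈ {I^B I^B, I^B i}; Rohan ∈ {I^A I^A, I^A i}.
Weight each parental genotype pair by prior × P(type-B child):
  I^B I^B × I^A i: posterior weight 2/3.
  I^B i × I^A i: posterior weight 1/3.
Sum the posterior weight over pairs where Mira is I^B i: 1/3.

1/3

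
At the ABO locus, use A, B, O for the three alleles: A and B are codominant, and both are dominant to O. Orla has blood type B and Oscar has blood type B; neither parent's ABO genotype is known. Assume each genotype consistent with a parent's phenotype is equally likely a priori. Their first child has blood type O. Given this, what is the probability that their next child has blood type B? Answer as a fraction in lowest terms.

Possible genotypes: Orla ∈ {BB, BO}; Oscar ∈ {BB, BO}.
Weight each parental genotype pair by prior × P(type-O child):
  BO × BO: posterior weight 1; P(next child type B) = 3/4.
Weighted sum = 3/4.

3/4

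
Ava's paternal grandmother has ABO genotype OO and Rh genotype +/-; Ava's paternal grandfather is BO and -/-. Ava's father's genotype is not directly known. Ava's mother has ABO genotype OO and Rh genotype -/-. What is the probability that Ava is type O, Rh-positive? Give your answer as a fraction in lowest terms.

Ava's father's ABO genotype from OO × BO: 1/2 BO, 1/2 OO.
Crossing each possibility with the mother OO and summing P(type O): 1/2·1/2 + 1/2·1 = 3/4.
Similarly for Rh via the father's Rh distribution: P(Rh+) = 1/4.
Independent loci: 3/4 × 1/4 = 3/16.

3/16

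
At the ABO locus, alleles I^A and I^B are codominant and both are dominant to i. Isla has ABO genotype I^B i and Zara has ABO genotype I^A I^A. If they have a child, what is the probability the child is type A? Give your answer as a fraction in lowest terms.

1/2

ABO cross I^B i × I^A I^A → offspring phenotypes: 1/2 A, 1/2 AB.
So P(type A) = 1/2.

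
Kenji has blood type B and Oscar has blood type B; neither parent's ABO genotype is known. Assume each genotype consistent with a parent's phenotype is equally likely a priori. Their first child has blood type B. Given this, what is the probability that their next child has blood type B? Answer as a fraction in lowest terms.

Possible genotypes: Kenji ∈ {I^B I^B, I^B i}; Oscar ∈ {I^B I^B, I^B i}.
Weight each parental genotype pair by prior × P(type-B child):
  I^B I^B × I^B I^B: posterior weight 4/15; P(next child type B) = 1.
  I^B I^B × I^B i: posterior weight 4/15; P(next child type B) = 1.
  I^B i × I^B I^B: posterior weight 4/15; P(next child type B) = 1.
  I^B i × I^B i: posterior weight 1/5; P(next child type B) = 3/4.
Weighted sum = 19/20.

19/20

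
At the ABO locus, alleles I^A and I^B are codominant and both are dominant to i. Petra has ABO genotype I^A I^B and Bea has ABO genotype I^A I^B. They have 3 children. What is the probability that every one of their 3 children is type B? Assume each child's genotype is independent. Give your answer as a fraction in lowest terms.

1/64

ABO cross I^A I^B × I^A I^B → 1/4 A, 1/4 B, 1/2 AB.
So P(type B) = 1/4 per child.
All 3 independent: (1/4)^3 = 1/64.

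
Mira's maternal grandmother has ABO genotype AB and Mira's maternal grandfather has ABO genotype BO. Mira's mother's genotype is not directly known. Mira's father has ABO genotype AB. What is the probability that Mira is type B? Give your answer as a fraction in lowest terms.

Mira's mother's ABO genotype from AB × BO: 1/4 AB, 1/4 AO, 1/4 BB, 1/4 BO.
Crossing each possibility with the father AB and summing P(type B): 1/4·1/4 + 1/4·1/4 + 1/4·1/2 + 1/4·1/2 = 3/8.

3/8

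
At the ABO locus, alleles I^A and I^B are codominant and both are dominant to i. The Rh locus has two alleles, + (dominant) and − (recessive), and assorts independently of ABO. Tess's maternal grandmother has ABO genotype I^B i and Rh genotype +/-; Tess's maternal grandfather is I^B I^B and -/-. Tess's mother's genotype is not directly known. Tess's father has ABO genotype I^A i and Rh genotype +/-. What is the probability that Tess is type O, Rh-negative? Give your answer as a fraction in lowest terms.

3/64

Tess's mother's ABO genotype from I^B i × I^B I^B: 1/2 I^B I^B, 1/2 I^B i.
Crossing each possibility with the father I^A i and summing P(type O): 1/2·0 + 1/2·1/4 = 1/8.
Similarly for Rh via the mother's Rh distribution: P(Rh-) = 3/8.
Independent loci: 1/8 × 3/8 = 3/64.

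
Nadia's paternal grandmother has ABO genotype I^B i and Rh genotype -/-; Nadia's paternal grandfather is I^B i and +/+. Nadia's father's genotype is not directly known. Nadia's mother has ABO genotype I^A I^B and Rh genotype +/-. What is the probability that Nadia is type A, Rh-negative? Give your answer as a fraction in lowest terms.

Nadia's father's ABO genotype from I^B i × I^B i: 1/4 I^B I^B, 1/2 I^B i, 1/4 i i.
Crossing each possibility with the mother I^A I^B and summing P(type A): 1/4·0 + 1/2·1/4 + 1/4·1/2 = 1/4.
Similarly for Rh via the father's Rh distribution: P(Rh-) = 1/4.
Independent loci: 1/4 × 1/4 = 1/16.

1/16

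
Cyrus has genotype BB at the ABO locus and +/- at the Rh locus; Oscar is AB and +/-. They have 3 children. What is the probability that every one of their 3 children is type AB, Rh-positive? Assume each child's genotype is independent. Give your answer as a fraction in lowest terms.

ABO cross BB × AB → 1/2 B, 1/2 AB.
Rh cross +/- × +/- → 3/4 Rh+, 1/4 Rh-; so P(type AB, Rh-positive) = 1/2 × 3/4 = 3/8 per child.
All 3 independent: (3/8)^3 = 27/512.

27/512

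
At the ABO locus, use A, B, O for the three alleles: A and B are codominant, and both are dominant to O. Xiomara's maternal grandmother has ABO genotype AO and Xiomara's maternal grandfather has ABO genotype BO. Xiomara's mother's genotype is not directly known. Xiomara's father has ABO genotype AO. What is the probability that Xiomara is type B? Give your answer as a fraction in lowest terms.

1/8

Xiomara's mother's ABO genotype from AO × BO: 1/4 AB, 1/4 AO, 1/4 BO, 1/4 OO.
Crossing each possibility with the father AO and summing P(type B): 1/4·1/4 + 1/4·0 + 1/4·1/4 + 1/4·0 = 1/8.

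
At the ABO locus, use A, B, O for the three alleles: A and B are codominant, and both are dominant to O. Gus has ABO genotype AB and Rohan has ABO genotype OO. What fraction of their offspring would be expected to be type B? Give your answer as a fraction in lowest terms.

1/2

ABO cross AB × OO → offspring phenotypes: 1/2 A, 1/2 B.
So P(type B) = 1/2.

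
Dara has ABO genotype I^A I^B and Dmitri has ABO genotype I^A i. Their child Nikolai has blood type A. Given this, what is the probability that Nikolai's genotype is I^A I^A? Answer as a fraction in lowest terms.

Cross I^A I^B × I^A i → 1/4 I^A I^A, 1/4 I^A I^B, 1/4 I^A i, 1/4 I^B i.
Type-A genotypes among offspring: I^A I^A (1/4), I^A i (1/4); total 1/2.
P(I^A I^A | type A) = (1/4) / (1/2) = 1/2.

1/2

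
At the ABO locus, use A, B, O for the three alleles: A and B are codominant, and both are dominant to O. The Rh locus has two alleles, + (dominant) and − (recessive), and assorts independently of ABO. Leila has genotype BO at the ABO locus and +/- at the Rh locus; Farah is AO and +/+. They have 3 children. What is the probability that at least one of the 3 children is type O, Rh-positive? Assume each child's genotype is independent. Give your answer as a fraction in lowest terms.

37/64

ABO cross BO × AO → 1/4 O, 1/4 A, 1/4 B, 1/4 AB.
Rh cross +/- × +/+ → 1 Rh+; so P(type O, Rh-positive) = 1/4 × 1 = 1/4 per child.
P(none) = (3/4)^3 = 27/64; P(at least one) = 1 − 27/64 = 37/64.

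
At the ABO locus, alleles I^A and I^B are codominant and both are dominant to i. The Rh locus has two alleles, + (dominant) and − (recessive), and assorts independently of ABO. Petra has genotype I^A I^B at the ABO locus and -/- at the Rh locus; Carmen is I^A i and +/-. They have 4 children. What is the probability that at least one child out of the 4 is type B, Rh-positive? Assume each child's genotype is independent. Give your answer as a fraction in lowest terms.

1695/4096

ABO cross I^A I^B × I^A i → 1/2 A, 1/4 B, 1/4 AB.
Rh cross -/- × +/- → 1/2 Rh+, 1/2 Rh-; so P(type B, Rh-positive) = 1/4 × 1/2 = 1/8 per child.
P(none) = (7/8)^4 = 2401/4096; P(at least one) = 1 − 2401/4096 = 1695/4096.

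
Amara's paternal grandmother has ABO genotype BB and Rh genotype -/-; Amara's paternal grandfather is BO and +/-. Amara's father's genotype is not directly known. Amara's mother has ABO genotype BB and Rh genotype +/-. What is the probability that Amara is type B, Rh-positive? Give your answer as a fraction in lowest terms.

Amara's father's ABO genotype from BB × BO: 1/2 BB, 1/2 BO.
Crossing each possibility with the mother BB and summing P(type B): 1/2·1 + 1/2·1 = 1.
Similarly for Rh via the father's Rh distribution: P(Rh+) = 5/8.
Independent loci: 1 × 5/8 = 5/8.

5/8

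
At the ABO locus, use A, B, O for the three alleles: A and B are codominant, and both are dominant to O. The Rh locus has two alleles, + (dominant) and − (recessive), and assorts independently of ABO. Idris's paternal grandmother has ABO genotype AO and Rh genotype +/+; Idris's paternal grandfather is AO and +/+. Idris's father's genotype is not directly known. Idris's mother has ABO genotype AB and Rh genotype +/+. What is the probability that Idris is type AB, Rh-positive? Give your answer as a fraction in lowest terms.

1/4

Idris's father's ABO genotype from AO × AO: 1/4 AA, 1/2 AO, 1/4 OO.
Crossing each possibility with the mother AB and summing P(type AB): 1/4·1/2 + 1/2·1/4 + 1/4·0 = 1/4.
Similarly for Rh via the father's Rh distribution: P(Rh+) = 1.
Independent loci: 1/4 × 1 = 1/4.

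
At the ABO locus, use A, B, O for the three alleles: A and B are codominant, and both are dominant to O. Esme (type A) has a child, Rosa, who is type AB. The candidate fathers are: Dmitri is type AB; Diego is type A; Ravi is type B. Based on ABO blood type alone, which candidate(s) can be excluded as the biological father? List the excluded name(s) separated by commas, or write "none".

Diego

A candidate is excluded only if no genotype consistent with his phenotype could produce a type AB child with a type A mother.
Diego (type A): no genotype consistent with that phenotype can produce a type-AB child with a type-A mother.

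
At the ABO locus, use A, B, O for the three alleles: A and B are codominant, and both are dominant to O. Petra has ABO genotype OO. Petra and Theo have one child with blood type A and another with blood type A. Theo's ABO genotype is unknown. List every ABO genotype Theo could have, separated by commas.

For each candidate genotype of Theo, check whether crossing it with OO can produce every observed child phenotype.
  AA → possible child types {A} ✓
  AB → possible child types {A, B} ✓
  AO → possible child types {O, A} ✓
  BB → possible child types {B} ✗
  BO → possible child types {O, B} ✗
  OO → possible child types {O} ✗

AA, AB, AO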